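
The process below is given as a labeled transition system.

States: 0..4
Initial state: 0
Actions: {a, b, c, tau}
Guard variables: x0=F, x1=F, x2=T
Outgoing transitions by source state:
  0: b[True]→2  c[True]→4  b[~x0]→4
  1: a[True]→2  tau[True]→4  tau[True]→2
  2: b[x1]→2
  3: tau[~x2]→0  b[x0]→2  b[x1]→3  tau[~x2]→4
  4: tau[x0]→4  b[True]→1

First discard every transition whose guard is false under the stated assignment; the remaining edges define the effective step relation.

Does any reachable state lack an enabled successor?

Answer: DEADLOCK at state 2

Trace:
Reachable = {0,1,2,4}
  0: b→2  b→4  c→4  [3 out]
  1: a→2  tau→2  tau→4  [3 out]
  2: ∅  [no exit]
  4: b→1  [1 out]
witness 2: b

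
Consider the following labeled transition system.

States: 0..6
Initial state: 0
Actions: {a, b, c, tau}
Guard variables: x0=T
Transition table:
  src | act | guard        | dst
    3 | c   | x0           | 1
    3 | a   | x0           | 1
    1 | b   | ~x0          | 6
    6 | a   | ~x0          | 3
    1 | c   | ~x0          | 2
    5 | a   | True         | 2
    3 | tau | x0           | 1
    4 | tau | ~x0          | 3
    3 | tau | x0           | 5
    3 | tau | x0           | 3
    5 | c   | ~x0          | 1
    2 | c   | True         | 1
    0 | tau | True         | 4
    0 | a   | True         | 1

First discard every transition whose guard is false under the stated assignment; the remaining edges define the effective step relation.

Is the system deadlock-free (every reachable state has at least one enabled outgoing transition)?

R = {0,1,4}
  0: a→1  tau→4  [deg 2]
  1: ∅  [deadlock]
  4: ∅  [deadlock]
witness 1: a

Answer: DEADLOCK at state 1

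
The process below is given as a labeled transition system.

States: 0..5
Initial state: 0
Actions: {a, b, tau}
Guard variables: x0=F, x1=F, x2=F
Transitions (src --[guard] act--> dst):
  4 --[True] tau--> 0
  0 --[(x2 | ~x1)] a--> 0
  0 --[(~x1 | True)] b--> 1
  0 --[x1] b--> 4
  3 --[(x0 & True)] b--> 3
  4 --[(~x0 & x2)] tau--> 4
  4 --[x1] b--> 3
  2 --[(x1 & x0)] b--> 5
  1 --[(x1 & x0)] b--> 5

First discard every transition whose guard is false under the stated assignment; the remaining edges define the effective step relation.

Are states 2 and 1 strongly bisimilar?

Bisimulation quotient by refinement:
  P[0] = {{0,1,2,3,4,5}}
  P[1] = {{0},{1,2,3,5},{4}}
3 equivalence class(es) (converged in 2)
class of 2: {1,2,3,5}; class of 1: {1,2,3,5}

Answer: BISIMILAR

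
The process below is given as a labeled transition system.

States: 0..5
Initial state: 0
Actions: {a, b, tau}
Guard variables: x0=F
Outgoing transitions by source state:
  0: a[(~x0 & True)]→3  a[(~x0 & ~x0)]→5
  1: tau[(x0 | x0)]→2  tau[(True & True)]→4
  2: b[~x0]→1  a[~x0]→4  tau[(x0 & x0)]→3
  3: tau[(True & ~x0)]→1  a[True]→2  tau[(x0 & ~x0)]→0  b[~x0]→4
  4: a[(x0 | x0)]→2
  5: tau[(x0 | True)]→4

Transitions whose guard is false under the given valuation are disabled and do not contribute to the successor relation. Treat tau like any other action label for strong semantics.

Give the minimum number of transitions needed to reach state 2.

Answer: 2

Working:
BFS to 2:
  L0 = {0}
  L1 = {3,5}
  L2 = {1,2,4}
first hit 2 at d=2 via a·a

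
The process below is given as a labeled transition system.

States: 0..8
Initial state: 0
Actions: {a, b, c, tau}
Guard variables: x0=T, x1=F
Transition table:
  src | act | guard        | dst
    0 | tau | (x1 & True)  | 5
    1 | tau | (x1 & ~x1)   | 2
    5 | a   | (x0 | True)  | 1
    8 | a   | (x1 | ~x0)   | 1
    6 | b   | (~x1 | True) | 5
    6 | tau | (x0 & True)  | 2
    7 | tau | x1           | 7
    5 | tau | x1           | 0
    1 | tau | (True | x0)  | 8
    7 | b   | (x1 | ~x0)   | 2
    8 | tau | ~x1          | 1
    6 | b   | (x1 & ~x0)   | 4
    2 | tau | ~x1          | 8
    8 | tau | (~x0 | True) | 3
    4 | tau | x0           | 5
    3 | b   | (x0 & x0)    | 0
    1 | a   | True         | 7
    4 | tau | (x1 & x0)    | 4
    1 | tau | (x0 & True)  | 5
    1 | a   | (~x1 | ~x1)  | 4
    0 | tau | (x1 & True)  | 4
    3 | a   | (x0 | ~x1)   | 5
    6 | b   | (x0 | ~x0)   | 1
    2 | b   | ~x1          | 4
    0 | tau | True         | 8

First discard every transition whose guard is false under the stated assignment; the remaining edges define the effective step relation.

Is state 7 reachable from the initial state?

16 transition(s) survive guard evaluation.
Layer 0: {0}
Layer 1: {8}  total {0,8}
Layer 2: {1,3}  total {0,1,3,8}
Layer 3: {4,5,7}  total {0,1,3,4,5,7,8}
R = {0,1,3,4,5,7,8}
witness 7: tau·tau·a

Answer: REACHABLE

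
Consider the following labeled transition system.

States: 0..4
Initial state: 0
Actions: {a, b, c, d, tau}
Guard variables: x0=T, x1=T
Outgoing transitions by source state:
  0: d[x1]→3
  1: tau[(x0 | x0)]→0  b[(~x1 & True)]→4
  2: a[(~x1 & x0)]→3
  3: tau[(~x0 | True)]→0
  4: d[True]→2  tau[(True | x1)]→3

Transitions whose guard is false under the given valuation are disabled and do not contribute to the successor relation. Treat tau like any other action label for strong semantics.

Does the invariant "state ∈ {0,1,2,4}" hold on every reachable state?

Answer: INVARIANT VIOLATED at state 3

Analysis:
Safe = {0,1,2,4}
Reachable = {0,3}
  0: safe
  3: ✗ unsafe
counterexample path to 3: d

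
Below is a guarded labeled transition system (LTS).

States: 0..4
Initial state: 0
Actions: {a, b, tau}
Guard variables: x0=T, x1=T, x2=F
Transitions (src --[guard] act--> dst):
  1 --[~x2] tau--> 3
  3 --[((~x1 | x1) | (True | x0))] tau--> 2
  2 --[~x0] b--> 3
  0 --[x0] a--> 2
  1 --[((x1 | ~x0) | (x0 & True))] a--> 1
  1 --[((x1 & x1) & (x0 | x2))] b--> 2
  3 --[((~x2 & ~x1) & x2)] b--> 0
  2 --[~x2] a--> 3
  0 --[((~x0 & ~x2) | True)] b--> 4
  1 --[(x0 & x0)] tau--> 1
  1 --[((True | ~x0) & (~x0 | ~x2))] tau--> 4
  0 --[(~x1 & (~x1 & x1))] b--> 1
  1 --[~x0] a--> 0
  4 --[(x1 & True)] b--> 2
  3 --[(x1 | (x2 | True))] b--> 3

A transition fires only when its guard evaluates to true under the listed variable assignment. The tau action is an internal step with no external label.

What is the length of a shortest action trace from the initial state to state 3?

BFS to 3:
  depth 0: {0}
  depth 1: {2,4}
  depth 2: {3}
first hit 3 at d=2 via a·a

Answer: 2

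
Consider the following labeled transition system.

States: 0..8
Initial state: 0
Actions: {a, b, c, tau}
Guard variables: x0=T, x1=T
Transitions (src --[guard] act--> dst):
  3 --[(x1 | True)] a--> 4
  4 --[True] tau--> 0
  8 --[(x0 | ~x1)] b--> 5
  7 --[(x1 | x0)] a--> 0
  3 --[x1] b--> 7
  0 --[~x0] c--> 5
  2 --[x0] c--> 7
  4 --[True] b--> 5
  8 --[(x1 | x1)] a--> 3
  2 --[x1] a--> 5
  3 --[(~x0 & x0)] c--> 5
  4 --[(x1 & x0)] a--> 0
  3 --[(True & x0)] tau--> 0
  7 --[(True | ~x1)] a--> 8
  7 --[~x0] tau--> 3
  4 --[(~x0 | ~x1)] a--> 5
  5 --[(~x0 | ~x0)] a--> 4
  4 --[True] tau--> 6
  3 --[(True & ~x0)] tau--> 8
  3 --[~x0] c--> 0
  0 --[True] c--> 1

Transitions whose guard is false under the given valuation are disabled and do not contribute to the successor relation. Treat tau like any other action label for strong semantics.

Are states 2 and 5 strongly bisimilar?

Answer: NOT BISIMILAR

Working:
Refine partition for ~:
  P[0] = {{0,1,2,3,4,5,6,7,8}}
  P[1] = {{0},{1,5,6},{2},{3,4},{7},{8}}
  P[2] = {{0},{1,5,6},{2},{3},{4},{7},{8}}
7 equivalence class(es) (converged in 3)
2∈{2}, 5∈{1,5,6}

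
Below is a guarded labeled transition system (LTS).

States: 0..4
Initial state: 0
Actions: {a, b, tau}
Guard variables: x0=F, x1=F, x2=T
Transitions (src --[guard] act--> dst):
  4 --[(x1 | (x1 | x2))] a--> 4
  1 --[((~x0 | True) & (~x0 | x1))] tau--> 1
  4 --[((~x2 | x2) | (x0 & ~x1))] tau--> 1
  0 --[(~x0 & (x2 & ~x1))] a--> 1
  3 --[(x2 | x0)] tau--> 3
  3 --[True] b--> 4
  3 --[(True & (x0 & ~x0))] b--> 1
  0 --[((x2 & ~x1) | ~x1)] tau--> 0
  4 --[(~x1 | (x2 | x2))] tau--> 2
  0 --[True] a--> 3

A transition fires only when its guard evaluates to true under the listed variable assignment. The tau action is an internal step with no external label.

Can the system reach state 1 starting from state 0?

After dropping false guards: 9 live edges.
L0 = {0}
L1 = {1,3}  cumulative {0,1,3}
L2 = {4}  cumulative {0,1,3,4}
L3 = {2}  cumulative {0,1,2,3,4}
R = {0,1,2,3,4}
Path to 1: a

Answer: REACHABLE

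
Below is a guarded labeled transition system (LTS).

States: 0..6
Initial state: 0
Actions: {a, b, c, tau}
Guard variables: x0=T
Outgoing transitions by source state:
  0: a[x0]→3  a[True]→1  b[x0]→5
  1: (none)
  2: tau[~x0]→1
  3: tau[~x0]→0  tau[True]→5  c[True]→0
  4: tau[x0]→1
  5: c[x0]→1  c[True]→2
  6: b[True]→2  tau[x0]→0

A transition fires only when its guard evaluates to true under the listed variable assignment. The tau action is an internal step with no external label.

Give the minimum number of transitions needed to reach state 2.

Answer: 2

Analysis:
Breadth-first toward 2:
  depth 0: {0}
  depth 1: {1,3,5}
  depth 2: {2}
depth(2)=2, e.g. b·c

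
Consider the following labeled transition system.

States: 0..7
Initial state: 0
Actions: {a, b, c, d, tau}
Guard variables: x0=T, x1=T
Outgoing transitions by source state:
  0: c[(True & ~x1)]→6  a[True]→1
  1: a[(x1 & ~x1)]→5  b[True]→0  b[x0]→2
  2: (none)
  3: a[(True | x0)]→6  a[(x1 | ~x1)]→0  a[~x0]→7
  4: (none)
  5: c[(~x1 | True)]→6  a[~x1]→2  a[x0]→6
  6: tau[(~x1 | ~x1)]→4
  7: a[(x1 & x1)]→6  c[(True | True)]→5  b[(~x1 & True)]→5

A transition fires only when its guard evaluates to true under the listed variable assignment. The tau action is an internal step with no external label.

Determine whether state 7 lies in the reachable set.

9 transition(s) survive guard evaluation.
Layer 0: {0}
Layer 1: {1}  cumulative {0,1}
Layer 2: {2}  cumulative {0,1,2}
Reachable = {0,1,2}

Answer: UNREACHABLE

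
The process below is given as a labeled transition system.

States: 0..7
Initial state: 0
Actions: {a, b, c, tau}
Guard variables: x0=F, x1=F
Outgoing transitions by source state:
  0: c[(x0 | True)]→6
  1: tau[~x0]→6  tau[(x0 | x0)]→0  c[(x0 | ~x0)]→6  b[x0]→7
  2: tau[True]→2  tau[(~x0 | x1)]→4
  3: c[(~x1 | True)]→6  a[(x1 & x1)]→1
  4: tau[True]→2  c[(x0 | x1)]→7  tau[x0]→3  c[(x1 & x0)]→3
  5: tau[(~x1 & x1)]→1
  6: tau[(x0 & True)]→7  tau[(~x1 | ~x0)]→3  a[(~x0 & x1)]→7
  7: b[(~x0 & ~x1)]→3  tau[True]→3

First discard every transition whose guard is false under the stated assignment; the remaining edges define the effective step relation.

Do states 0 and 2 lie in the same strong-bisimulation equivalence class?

Answer: NOT BISIMILAR

Trace:
Bisimulation quotient by refinement:
  round 0: {{0,1,2,3,4,5,6,7}}
  round 1: {{0,3},{1},{2,4,6},{5},{7}}
  round 2: {{0,3},{1},{2,4},{5},{6},{7}}
Fixed point at round 3; 6 class(es).
[0]={0,3}  [2]={2,4}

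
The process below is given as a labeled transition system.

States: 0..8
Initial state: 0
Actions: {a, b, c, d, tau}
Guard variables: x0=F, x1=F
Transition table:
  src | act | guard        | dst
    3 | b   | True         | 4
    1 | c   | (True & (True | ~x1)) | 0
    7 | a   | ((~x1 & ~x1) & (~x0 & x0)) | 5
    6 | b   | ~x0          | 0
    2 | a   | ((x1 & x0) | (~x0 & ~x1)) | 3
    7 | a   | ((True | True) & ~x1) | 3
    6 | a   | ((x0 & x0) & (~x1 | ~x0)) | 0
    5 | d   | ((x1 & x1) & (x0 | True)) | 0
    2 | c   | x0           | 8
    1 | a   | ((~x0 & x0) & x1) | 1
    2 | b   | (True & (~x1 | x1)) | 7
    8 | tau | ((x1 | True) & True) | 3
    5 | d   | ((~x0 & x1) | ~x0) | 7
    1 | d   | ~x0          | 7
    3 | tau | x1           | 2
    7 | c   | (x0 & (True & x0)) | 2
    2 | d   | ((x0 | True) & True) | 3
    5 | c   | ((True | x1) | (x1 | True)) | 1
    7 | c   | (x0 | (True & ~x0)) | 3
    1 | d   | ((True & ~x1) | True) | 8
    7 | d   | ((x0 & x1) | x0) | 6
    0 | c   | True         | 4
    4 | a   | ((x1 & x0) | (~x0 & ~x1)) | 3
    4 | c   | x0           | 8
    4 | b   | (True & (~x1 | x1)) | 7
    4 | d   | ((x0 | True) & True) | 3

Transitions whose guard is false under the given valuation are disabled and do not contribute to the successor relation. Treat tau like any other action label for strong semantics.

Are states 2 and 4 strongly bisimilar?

Compute ~ classes (split until stable):
  P[0] = {{0,1,2,3,4,5,6,7,8}}
  P[1] = {{0},{1,5},{2,4},{3,6},{7},{8}}
  P[2] = {{0},{1},{2,4},{3},{5},{6},{7},{8}}
stable after 3 split(s): 8 block(s)
[2]={2,4}  [4]={2,4}

Answer: BISIMILAR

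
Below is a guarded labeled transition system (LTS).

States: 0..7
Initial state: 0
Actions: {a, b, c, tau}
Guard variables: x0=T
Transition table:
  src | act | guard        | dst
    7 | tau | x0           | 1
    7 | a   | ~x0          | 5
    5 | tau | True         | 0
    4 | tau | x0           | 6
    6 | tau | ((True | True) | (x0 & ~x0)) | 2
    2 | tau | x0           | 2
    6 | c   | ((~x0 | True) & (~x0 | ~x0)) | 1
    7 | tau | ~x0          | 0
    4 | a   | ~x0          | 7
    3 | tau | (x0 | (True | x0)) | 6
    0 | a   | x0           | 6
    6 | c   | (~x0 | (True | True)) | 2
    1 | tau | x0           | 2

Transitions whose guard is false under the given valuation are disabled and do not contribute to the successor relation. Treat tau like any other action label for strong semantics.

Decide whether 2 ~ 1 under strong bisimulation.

Bisimulation quotient by refinement:
  round 0: {{0,1,2,3,4,5,6,7}}
  round 1: {{0},{1,2,3,4,5,7},{6}}
  round 2: {{0},{1,2,7},{3,4},{5},{6}}
stable after 3 split(s): 5 block(s)
class of 2: {1,2,7}; class of 1: {1,2,7}

Answer: BISIMILAR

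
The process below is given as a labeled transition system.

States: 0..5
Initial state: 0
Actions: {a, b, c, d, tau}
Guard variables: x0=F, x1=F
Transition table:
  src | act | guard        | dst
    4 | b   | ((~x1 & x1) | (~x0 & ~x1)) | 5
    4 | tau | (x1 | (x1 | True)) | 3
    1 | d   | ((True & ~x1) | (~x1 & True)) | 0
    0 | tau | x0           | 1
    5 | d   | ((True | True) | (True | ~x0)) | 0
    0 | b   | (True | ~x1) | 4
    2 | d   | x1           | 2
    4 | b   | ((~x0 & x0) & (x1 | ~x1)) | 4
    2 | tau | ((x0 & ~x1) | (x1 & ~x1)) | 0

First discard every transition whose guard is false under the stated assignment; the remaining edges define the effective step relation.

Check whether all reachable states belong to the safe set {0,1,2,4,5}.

Answer: INVARIANT VIOLATED at state 3

Working:
Inv-set: {0,1,2,4,5}
Reachable = {0,3,4,5}
  0: ok
  3: ✗ unsafe
  4: ok
  5: ok
reach 3 via b·tau — violates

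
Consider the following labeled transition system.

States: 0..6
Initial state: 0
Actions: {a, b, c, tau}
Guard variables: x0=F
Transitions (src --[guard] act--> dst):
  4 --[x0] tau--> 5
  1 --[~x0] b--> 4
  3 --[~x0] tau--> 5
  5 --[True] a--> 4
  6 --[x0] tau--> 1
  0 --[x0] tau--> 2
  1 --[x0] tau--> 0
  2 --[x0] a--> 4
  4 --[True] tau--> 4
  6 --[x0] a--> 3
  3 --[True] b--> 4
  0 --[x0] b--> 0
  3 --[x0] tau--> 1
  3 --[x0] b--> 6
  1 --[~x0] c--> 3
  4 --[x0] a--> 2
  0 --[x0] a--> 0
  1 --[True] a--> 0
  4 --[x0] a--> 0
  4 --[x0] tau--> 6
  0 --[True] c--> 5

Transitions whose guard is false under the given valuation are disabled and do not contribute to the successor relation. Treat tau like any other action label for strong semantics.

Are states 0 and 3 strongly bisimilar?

Bisimulation quotient by refinement:
  round 0: {{0,1,2,3,4,5,6}}
  round 1: {{0},{1},{2,6},{3},{4},{5}}
6 equivalence class(es) (converged in 2)
0∈{0}, 3∈{3}

Answer: NOT BISIMILAR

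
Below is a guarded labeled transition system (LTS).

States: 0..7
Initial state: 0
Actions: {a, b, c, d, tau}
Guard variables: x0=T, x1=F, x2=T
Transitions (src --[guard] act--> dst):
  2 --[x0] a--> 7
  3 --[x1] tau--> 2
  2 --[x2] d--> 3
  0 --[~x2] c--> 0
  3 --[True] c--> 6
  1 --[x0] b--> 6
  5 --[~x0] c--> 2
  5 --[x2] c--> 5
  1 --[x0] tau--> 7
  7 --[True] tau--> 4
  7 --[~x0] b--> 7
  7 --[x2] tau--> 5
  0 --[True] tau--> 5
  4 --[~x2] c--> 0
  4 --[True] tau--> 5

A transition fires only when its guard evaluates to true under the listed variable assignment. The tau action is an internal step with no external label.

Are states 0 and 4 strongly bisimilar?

Answer: BISIMILAR

Analysis:
Refine partition for ~:
  P[0] = {{0,1,2,3,4,5,6,7}}
  P[1] = {{0,4,7},{1},{2},{3,5},{6}}
  P[2] = {{0,4},{1},{2},{3},{5},{6},{7}}
7 equivalence class(es) (converged in 3)
class of 0: {0,4}; class of 4: {0,4}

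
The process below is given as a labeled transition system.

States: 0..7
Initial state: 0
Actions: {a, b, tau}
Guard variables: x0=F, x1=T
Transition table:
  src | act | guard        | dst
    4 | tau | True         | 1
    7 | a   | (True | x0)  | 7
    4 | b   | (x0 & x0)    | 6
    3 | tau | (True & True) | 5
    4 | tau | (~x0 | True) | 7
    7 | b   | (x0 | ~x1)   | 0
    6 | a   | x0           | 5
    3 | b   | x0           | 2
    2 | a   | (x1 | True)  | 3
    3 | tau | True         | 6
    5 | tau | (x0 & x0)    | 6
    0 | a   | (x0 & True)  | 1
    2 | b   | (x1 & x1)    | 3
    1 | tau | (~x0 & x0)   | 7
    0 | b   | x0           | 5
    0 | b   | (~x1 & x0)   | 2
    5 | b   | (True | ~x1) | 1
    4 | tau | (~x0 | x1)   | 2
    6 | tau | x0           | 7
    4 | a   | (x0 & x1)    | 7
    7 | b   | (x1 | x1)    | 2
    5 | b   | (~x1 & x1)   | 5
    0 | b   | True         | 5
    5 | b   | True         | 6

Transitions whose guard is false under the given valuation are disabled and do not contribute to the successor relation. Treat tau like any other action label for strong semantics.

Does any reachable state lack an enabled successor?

Answer: DEADLOCK at state 1

Analysis:
Reach set: {0,1,5,6}
  0: b→5  [1 exit(s)]
  1: ∅  [STUCK]
  5: b→1  b→6  [2 exit(s)]
  6: ∅  [STUCK]
Path to 1: b·b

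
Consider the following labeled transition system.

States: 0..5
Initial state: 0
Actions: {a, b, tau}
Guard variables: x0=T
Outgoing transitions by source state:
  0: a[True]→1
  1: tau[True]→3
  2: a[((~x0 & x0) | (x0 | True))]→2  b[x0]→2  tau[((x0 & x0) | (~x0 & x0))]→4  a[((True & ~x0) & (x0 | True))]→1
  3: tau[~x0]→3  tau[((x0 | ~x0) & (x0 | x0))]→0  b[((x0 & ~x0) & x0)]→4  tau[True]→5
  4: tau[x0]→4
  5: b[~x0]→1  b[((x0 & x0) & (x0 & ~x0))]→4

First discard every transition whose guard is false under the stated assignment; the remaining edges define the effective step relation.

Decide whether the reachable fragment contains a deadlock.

Reachable = {0,1,3,5}
  0: a→1  [1 exit(s)]
  1: tau→3  [1 exit(s)]
  3: tau→0  tau→5  [2 exit(s)]
  5: ∅  [STUCK]
Path to 5: a·tau·tau

Answer: DEADLOCK at state 5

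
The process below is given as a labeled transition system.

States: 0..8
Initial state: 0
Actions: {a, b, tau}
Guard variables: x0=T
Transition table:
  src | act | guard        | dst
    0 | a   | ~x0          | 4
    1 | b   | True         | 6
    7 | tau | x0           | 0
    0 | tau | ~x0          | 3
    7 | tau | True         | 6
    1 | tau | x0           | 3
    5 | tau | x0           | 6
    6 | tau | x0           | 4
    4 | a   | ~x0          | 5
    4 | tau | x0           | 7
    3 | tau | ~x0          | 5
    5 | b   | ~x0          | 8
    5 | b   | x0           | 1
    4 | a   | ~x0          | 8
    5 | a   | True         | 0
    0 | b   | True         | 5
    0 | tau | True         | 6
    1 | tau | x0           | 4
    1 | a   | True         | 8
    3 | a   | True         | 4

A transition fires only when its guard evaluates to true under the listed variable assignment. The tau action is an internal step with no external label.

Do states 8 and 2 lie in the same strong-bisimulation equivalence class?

Answer: BISIMILAR

Analysis:
Compute ~ classes (split until stable):
  π0 = {{0,1,2,3,4,5,6,7,8}}
  π1 = {{0},{1,5},{2,8},{3},{4,6,7}}
  π2 = {{0},{1},{2,8},{3},{4,6},{5},{7}}
  π3 = {{0},{1},{2,8},{3},{4},{5},{6},{7}}
Fixed point at round 4; 8 class(es).
class of 8: {2,8}; class of 2: {2,8}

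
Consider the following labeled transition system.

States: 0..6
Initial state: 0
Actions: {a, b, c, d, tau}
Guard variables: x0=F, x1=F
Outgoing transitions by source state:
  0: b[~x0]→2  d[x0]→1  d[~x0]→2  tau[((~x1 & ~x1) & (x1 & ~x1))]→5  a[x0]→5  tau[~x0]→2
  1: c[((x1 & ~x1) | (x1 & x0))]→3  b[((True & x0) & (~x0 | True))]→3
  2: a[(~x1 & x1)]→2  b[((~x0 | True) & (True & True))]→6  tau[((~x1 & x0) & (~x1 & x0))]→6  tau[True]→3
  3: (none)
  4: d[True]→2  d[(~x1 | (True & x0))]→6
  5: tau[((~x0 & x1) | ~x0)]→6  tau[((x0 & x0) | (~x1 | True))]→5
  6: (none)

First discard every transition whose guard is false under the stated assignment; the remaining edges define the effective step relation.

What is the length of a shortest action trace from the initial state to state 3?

Layered search for 3:
  depth 0: {0}
  depth 1: {2}
  depth 2: {3,6}
first hit 3 at d=2 via b·tau

Answer: 2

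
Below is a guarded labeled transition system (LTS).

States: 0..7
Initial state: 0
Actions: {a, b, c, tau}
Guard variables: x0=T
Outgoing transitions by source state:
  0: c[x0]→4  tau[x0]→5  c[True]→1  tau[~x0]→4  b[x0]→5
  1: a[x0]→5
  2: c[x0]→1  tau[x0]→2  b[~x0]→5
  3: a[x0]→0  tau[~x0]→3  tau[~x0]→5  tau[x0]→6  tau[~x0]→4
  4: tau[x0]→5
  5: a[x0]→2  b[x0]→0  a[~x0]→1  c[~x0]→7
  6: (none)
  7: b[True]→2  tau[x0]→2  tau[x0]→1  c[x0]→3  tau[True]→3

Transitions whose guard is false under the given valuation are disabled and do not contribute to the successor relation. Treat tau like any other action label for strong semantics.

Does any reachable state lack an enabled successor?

Reach set: {0,1,2,4,5}
  0: b→5  c→1  c→4  tau→5  [deg 4]
  1: a→5  [deg 1]
  2: c→1  tau→2  [deg 2]
  4: tau→5  [deg 1]
  5: a→2  b→0  [deg 2]

Answer: DEADLOCK-FREE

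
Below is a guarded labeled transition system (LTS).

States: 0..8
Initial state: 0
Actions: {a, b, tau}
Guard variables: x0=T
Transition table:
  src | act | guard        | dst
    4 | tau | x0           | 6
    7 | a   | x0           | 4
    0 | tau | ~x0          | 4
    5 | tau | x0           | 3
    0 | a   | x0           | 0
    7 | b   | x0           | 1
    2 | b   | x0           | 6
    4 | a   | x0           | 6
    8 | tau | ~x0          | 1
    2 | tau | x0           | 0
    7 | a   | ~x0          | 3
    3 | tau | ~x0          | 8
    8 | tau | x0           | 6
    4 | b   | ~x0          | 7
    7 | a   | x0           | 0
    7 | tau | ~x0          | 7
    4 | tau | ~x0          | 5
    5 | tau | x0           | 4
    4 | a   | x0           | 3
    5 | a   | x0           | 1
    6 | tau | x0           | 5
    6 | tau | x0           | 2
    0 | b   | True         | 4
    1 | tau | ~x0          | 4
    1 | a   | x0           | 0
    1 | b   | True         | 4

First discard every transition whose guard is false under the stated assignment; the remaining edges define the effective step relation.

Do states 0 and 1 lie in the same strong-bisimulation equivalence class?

Answer: BISIMILAR

Analysis:
Compute ~ classes (split until stable):
  π0 = {{0,1,2,3,4,5,6,7,8}}
  π1 = {{0,1,7},{2},{3},{4,5},{6,8}}
  π2 = {{0,1},{2},{3},{4},{5},{6},{7},{8}}
stable after 3 split(s): 8 block(s)
class of 0: {0,1}; class of 1: {0,1}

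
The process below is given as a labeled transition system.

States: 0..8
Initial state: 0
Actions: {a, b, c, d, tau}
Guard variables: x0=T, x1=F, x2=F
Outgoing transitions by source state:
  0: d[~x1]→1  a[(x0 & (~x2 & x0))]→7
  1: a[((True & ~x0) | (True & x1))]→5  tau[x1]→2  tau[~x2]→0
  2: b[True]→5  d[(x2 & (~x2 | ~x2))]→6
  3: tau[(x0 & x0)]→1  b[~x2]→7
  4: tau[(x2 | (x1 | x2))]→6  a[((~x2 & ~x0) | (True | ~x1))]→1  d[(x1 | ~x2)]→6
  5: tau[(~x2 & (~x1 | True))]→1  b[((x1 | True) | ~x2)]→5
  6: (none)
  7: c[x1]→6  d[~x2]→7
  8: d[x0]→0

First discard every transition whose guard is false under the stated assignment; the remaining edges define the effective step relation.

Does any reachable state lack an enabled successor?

R = {0,1,7}
  0: a→7  d→1  [2 exit(s)]
  1: tau→0  [1 exit(s)]
  7: d→7  [1 exit(s)]

Answer: DEADLOCK-FREE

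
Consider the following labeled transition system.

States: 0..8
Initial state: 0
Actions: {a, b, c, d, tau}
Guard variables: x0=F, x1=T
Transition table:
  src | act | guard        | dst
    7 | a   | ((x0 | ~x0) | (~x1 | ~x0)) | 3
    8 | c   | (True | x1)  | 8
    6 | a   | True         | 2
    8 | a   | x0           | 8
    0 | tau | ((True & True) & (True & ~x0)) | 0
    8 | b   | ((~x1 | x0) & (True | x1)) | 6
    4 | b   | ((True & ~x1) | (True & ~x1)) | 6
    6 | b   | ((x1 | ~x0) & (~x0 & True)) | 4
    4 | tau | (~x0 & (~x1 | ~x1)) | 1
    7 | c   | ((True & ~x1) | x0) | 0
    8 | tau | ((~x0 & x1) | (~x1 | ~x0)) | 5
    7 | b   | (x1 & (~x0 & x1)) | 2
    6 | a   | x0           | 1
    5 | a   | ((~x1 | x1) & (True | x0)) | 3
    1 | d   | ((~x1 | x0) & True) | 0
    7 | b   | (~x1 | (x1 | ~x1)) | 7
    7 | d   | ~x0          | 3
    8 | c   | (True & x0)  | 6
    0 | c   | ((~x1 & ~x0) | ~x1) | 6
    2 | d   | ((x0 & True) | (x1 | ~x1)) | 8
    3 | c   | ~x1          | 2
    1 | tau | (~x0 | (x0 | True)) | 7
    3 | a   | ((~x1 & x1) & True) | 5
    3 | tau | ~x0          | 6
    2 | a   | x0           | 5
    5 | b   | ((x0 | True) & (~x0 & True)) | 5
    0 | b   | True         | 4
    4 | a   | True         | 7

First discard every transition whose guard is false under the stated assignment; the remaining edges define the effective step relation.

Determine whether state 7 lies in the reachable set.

Answer: REACHABLE

Trace:
After dropping false guards: 16 live edges.
depth 0: {0}
depth 1: {4}  now seen {0,4}
depth 2: {7}  now seen {0,4,7}
depth 3: {2,3}  now seen {0,2,3,4,7}
depth 4: {6,8}  now seen {0,2,3,4,6,7,8}
depth 5: {5}  now seen {0,2,3,4,5,6,7,8}
Reach set: {0,2,3,4,5,6,7,8}
Path to 7: b·a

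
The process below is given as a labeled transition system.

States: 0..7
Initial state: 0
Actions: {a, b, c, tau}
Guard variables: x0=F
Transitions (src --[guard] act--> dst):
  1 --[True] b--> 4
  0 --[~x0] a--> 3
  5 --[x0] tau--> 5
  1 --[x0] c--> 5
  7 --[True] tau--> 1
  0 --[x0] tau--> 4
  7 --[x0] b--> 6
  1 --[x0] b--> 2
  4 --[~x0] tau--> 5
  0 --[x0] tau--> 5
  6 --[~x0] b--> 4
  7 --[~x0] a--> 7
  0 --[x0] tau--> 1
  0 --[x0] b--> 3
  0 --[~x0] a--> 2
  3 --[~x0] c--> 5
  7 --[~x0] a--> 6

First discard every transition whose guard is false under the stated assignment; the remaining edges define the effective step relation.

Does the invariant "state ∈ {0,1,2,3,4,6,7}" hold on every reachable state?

Safe = {0,1,2,3,4,6,7}
Reach set: {0,2,3,5}
  0: safe
  2: safe
  3: safe
  5: outside
reach 5 via a·c — violates

Answer: INVARIANT VIOLATED at state 5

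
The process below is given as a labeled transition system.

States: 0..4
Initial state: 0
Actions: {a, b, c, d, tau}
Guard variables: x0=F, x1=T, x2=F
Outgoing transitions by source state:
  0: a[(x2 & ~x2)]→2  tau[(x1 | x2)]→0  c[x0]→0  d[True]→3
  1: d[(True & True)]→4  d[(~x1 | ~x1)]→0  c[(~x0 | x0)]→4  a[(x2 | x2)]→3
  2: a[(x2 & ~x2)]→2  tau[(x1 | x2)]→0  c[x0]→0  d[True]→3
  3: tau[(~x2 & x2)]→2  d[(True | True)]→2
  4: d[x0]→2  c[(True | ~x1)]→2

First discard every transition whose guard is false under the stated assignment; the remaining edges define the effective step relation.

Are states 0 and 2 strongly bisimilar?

Answer: BISIMILAR

Analysis:
Refine partition for ~:
  P[0] = {{0,1,2,3,4}}
  P[1] = {{0,2},{1},{3},{4}}
4 equivalence class(es) (converged in 2)
[0]={0,2}  [2]={0,2}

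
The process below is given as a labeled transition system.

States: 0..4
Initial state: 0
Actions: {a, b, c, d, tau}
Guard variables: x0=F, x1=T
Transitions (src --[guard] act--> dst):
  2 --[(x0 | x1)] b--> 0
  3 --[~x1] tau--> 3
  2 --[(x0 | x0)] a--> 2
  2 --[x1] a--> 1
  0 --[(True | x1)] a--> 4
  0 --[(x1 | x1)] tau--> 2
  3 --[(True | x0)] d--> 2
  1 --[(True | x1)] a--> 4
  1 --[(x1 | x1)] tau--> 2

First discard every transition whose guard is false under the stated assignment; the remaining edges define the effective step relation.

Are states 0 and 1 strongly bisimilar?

Compute ~ classes (split until stable):
  P[0] = {{0,1,2,3,4}}
  P[1] = {{0,1},{2},{3},{4}}
Fixed point at round 2; 4 class(es).
0∈{0,1}, 1∈{0,1}

Answer: BISIMILAR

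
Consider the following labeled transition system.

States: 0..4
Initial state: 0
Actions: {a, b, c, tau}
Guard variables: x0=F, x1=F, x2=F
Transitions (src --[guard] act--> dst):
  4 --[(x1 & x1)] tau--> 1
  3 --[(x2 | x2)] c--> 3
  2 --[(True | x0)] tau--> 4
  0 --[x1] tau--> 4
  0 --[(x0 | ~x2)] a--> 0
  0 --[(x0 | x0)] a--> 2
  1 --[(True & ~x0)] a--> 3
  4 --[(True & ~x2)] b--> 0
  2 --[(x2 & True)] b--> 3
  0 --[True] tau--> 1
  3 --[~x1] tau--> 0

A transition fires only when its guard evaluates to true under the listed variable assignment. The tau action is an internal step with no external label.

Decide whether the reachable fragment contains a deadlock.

Answer: DEADLOCK-FREE

Trace:
Reachable = {0,1,3}
  0: a→0  tau→1  [deg 2]
  1: a→3  [deg 1]
  3: tau→0  [deg 1]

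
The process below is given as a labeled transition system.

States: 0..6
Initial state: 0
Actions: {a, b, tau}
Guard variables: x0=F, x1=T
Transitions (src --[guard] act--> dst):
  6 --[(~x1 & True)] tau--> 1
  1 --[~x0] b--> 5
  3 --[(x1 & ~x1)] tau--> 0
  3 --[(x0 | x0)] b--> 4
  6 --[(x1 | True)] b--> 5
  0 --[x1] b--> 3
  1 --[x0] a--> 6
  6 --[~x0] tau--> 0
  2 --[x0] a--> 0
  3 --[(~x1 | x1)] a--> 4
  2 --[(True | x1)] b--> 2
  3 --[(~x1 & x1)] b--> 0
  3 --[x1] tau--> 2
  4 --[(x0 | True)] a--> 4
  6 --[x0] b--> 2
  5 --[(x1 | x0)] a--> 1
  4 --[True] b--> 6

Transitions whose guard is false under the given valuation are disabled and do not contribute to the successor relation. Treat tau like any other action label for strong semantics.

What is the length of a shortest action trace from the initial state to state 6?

Answer: 3

Analysis:
Breadth-first toward 6:
  Layer 0: {0}
  Layer 1: {3}
  Layer 2: {2,4}
  Layer 3: {6}
6 enters at depth 3; path b·a·b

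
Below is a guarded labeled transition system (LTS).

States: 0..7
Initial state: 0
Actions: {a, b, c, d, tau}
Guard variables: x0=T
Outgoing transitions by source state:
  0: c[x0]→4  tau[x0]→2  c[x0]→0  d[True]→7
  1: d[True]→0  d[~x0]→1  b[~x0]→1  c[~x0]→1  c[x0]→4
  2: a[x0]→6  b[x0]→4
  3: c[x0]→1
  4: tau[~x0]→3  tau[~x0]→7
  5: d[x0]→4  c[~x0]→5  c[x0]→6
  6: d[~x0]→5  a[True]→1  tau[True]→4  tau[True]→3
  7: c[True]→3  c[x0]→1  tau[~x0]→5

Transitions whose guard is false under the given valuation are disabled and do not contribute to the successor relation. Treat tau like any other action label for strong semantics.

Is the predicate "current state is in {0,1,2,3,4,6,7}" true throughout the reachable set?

Answer: INVARIANT HOLDS

Trace:
Inv-set: {0,1,2,3,4,6,7}
R = {0,1,2,3,4,6,7}
  0: ok
  1: ok
  2: ok
  3: ok
  4: ok
  6: ok
  7: ok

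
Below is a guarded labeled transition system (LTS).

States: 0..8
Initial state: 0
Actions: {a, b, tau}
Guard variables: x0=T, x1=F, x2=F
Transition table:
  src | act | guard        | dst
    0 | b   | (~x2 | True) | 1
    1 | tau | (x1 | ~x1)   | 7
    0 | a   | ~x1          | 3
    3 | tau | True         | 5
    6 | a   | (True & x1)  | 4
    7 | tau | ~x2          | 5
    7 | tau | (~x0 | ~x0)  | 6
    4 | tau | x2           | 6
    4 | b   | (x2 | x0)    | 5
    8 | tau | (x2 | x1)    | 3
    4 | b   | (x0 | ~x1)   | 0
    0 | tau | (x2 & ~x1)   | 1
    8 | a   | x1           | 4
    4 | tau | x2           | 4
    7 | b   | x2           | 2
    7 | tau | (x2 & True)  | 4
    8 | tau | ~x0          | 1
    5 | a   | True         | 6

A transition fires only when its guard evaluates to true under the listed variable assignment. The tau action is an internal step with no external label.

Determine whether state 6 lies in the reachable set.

Answer: REACHABLE

Trace:
8 transition(s) survive guard evaluation.
L0 = {0}
L1 = {1,3}  total {0,1,3}
L2 = {5,7}  total {0,1,3,5,7}
L3 = {6}  total {0,1,3,5,6,7}
R = {0,1,3,5,6,7}
witness 6: a·tau·a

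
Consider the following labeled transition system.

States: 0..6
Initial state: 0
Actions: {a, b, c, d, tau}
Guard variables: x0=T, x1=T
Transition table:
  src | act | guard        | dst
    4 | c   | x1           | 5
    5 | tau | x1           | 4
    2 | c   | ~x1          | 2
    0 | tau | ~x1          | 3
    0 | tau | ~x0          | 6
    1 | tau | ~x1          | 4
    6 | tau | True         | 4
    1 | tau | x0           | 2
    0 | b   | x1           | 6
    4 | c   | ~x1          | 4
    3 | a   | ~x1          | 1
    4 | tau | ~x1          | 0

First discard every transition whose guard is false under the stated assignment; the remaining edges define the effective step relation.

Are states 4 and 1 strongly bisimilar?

Refine partition for ~:
  π0 = {{0,1,2,3,4,5,6}}
  π1 = {{0},{1,5,6},{2,3},{4}}
  π2 = {{0},{1},{2,3},{4},{5,6}}
stable after 3 split(s): 5 block(s)
4∈{4}, 1∈{1}

Answer: NOT BISIMILAR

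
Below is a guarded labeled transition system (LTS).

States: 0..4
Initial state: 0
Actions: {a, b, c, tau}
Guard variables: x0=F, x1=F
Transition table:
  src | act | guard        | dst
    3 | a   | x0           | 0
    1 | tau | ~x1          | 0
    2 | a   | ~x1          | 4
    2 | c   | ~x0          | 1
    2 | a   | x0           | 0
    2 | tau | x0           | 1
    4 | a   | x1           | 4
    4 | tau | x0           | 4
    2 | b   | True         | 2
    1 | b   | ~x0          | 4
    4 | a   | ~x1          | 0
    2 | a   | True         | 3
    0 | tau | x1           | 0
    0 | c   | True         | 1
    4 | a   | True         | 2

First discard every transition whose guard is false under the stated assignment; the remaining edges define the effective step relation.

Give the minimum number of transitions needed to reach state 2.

Layered search for 2:
  depth 0: {0}
  depth 1: {1}
  depth 2: {4}
  depth 3: {2}
depth(2)=3, e.g. c·b·a

Answer: 3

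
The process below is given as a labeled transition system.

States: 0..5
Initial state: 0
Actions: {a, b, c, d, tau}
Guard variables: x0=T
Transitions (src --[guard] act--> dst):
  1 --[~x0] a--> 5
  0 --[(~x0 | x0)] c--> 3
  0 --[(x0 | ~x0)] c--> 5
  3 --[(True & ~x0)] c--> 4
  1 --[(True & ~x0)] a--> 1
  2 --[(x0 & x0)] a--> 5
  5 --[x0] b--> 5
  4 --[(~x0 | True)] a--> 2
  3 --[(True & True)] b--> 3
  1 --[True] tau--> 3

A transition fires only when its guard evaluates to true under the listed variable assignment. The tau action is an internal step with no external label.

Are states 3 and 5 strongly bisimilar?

Bisimulation quotient by refinement:
  P[0] = {{0,1,2,3,4,5}}
  P[1] = {{0},{1},{2,4},{3,5}}
  P[2] = {{0},{1},{2},{3,5},{4}}
5 equivalence class(es) (converged in 3)
class of 3: {3,5}; class of 5: {3,5}

Answer: BISIMILAR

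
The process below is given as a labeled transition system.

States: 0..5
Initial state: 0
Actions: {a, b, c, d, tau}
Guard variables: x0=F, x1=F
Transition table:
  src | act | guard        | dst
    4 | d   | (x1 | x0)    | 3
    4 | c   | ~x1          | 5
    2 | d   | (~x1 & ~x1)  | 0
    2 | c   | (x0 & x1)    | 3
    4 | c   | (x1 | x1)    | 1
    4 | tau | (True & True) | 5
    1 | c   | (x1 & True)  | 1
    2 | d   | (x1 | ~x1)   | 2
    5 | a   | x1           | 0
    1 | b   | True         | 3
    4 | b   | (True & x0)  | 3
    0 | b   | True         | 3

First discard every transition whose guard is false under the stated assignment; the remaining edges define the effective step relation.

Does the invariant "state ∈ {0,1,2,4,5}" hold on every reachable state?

Answer: INVARIANT VIOLATED at state 3

Working:
Allowed set {0,1,2,4,5}
Reachable = {0,3}
  0: ok
  3: outside
witness against invariant: b → 3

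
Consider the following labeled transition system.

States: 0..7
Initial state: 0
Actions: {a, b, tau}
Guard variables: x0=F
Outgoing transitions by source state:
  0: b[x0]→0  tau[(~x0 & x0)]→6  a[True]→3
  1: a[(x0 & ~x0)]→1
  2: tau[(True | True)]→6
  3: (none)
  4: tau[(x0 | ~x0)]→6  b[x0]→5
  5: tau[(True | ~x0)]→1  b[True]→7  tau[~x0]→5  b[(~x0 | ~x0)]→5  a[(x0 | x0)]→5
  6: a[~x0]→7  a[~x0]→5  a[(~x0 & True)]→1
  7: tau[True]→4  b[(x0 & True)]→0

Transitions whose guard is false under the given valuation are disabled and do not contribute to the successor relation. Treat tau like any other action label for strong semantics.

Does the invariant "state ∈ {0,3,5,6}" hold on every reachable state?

Answer: INVARIANT HOLDS

Working:
Allowed set {0,3,5,6}
R = {0,3}
  0: ok
  3: ok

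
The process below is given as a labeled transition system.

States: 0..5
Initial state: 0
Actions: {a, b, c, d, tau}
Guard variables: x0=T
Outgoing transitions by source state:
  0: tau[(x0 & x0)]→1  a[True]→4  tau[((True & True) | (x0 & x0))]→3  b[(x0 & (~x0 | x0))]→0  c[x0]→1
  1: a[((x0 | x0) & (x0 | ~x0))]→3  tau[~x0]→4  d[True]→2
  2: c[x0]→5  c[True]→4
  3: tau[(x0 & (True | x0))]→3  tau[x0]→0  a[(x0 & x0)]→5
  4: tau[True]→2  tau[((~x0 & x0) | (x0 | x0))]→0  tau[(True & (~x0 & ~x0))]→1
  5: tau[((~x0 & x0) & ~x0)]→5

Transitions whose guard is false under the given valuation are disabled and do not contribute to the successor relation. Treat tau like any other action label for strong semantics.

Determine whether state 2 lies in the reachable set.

Answer: REACHABLE

Analysis:
After dropping false guards: 14 live edges.
Layer 0: {0}
Layer 1: {1,3,4}  total {0,1,3,4}
Layer 2: {2,5}  total {0,1,2,3,4,5}
R = {0,1,2,3,4,5}
witness 2: tau·d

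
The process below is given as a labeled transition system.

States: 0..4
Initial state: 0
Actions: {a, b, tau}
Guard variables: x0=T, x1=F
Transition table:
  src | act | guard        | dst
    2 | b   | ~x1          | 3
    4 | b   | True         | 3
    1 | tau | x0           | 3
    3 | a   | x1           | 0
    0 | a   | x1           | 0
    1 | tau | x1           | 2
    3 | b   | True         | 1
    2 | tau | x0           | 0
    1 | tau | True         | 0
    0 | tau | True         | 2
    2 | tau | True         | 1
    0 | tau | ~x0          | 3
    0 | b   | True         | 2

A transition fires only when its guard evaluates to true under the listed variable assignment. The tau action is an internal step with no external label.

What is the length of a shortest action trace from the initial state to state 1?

Answer: 2

Analysis:
BFS to 1:
  L0 = {0}
  L1 = {2}
  L2 = {1,3}
depth(1)=2, e.g. b·tau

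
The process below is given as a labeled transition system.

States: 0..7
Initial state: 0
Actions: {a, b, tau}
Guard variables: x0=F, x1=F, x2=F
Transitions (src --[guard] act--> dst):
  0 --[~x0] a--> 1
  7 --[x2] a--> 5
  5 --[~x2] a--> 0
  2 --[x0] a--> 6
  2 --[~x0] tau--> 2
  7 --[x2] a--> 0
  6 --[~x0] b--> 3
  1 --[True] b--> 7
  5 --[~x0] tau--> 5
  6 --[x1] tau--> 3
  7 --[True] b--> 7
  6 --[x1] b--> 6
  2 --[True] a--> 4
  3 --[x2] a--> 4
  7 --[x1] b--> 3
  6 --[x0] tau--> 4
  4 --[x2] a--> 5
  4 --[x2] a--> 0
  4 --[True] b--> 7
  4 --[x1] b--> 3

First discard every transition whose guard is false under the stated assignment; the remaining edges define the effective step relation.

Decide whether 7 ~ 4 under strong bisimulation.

Answer: BISIMILAR

Trace:
Compute ~ classes (split until stable):
  round 0: {{0,1,2,3,4,5,6,7}}
  round 1: {{0},{1,4,6,7},{2,5},{3}}
  round 2: {{0},{1,4,7},{2},{3},{5},{6}}
6 equivalence class(es) (converged in 3)
[7]={1,4,7}  [4]={1,4,7}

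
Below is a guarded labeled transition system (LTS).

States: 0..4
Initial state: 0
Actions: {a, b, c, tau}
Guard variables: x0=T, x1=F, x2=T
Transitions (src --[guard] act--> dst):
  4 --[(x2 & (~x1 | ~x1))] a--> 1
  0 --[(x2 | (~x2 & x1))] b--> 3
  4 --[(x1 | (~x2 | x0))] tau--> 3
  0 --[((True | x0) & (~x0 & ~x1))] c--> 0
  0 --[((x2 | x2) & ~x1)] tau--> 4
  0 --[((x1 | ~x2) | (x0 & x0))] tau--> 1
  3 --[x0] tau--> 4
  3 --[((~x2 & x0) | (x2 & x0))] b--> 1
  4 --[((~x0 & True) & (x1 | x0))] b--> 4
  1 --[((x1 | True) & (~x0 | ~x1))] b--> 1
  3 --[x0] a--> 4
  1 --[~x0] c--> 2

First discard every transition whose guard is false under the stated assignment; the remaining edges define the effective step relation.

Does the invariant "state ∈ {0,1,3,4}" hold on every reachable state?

Inv-set: {0,1,3,4}
Reach set: {0,1,3,4}
  0: ok
  1: ok
  3: ok
  4: ok

Answer: INVARIANT HOLDS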